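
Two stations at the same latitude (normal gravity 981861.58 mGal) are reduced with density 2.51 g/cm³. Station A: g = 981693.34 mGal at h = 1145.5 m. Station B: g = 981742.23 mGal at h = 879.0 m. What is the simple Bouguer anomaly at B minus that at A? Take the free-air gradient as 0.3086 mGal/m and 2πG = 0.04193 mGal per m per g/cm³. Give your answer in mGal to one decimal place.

Δg_SB(A) = 981693.34 − 981861.58 + 0.3086×1145.5 − 0.04193×2.51×1145.5 = 64.70 mGal
Δg_SB(B) = 981742.23 − 981861.58 + 0.3086×879.0 − 0.04193×2.51×879.0 = 59.40 mGal
Difference = 59.40 − (64.70) = -5.30 mGal

-5.3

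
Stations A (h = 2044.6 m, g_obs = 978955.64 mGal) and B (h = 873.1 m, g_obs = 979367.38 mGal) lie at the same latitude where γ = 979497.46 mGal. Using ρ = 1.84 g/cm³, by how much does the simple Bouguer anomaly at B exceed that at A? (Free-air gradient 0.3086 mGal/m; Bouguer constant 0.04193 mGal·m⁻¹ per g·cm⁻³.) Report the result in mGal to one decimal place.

140.6

Δg_SB(A) = 978955.64 − 979497.46 + 0.3086×2044.6 − 0.04193×1.84×2044.6 = -68.60 mGal
Δg_SB(B) = 979367.38 − 979497.46 + 0.3086×873.1 − 0.04193×1.84×873.1 = 72.00 mGal
Difference = 72.00 − (-68.60) = 140.60 mGal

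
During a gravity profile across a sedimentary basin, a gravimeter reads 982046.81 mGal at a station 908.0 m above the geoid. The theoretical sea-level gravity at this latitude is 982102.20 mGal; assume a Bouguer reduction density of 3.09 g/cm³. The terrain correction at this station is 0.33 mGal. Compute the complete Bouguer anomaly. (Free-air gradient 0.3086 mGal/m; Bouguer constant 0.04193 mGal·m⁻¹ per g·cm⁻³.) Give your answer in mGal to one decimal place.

107.5

Free-air correction = 0.3086 × 908.0 = 280.21 mGal
Free-air anomaly = 982046.81 − 982102.20 + (280.21) = 224.82 mGal
Bouguer slab correction = 0.04193 × 3.09 × 908.0 = 117.64 mGal
Simple Bouguer anomaly = 224.82 − (117.64) = 107.18 mGal
Complete Bouguer anomaly = 107.18 + 0.33 = 107.51 mGal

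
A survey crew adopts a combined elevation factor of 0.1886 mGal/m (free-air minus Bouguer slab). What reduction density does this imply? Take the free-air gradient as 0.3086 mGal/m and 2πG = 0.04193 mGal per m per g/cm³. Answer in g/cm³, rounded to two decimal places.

0.1886 = 0.3086 − 0.04193 × ρ
ρ = (0.3086 − 0.1886) / 0.04193 = 2.86 g/cm³

2.86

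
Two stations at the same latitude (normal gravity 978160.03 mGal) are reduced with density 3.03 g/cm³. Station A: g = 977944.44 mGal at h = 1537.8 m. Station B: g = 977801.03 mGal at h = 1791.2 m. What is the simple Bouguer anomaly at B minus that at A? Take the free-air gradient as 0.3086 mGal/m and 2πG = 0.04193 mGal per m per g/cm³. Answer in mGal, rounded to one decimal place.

-97.4

Δg_SB(A) = 977944.44 − 978160.03 + 0.3086×1537.8 − 0.04193×3.03×1537.8 = 63.60 mGal
Δg_SB(B) = 977801.03 − 978160.03 + 0.3086×1791.2 − 0.04193×3.03×1791.2 = -33.80 mGal
Difference = -33.80 − (63.60) = -97.40 mGal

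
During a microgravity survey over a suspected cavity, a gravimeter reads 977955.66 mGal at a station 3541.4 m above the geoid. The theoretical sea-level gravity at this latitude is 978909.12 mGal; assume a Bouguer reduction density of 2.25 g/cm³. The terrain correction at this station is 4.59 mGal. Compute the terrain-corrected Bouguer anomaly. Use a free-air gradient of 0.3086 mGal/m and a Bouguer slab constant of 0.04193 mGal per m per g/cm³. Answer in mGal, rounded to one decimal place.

Free-air correction = 0.3086 × 3541.4 = 1092.88 mGal
Free-air anomaly = 977955.66 − 978909.12 + (1092.88) = 139.42 mGal
Bouguer slab correction = 0.04193 × 2.25 × 3541.4 = 334.10 mGal
Simple Bouguer anomaly = 139.42 − (334.10) = -194.68 mGal
Complete Bouguer anomaly = -194.68 + 4.59 = -190.09 mGal

-190.1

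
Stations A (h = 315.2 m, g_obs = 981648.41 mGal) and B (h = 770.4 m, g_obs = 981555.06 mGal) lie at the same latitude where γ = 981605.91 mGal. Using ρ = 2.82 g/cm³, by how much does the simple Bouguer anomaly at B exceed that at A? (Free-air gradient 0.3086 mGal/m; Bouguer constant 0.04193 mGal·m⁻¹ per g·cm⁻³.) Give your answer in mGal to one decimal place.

-6.7

Δg_SB(A) = 981648.41 − 981605.91 + 0.3086×315.2 − 0.04193×2.82×315.2 = 102.50 mGal
Δg_SB(B) = 981555.06 − 981605.91 + 0.3086×770.4 − 0.04193×2.82×770.4 = 95.80 mGal
Difference = 95.80 − (102.50) = -6.70 mGal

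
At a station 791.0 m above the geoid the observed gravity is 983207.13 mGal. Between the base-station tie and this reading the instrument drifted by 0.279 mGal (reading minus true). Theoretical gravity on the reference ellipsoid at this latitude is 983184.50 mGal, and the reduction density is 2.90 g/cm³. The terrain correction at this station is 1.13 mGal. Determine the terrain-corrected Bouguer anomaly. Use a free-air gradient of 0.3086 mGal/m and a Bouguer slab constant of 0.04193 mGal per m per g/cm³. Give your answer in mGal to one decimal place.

Drift-corrected reading = 983207.13 − (0.279) = 983206.851 mGal
Free-air correction = 0.3086 × 791.0 = 244.10 mGal
Free-air anomaly = 983206.851 − 983184.50 + (244.10) = 266.451 mGal
Bouguer slab correction = 0.04193 × 2.90 × 791.0 = 96.18 mGal
Simple Bouguer anomaly = 266.451 − (96.18) = 170.271 mGal
Complete Bouguer anomaly = 170.271 + 1.13 = 171.401 mGal

171.4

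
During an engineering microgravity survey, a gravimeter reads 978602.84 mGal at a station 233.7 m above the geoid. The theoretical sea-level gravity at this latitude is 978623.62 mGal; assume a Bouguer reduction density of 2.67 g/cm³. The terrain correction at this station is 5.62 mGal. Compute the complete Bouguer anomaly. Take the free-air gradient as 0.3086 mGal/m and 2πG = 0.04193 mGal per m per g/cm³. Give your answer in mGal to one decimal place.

30.8

Free-air correction = 0.3086 × 233.7 = 72.12 mGal
Free-air anomaly = 978602.84 − 978623.62 + (72.12) = 51.34 mGal
Bouguer slab correction = 0.04193 × 2.67 × 233.7 = 26.16 mGal
Simple Bouguer anomaly = 51.34 − (26.16) = 25.18 mGal
Complete Bouguer anomaly = 25.18 + 5.62 = 30.80 mGal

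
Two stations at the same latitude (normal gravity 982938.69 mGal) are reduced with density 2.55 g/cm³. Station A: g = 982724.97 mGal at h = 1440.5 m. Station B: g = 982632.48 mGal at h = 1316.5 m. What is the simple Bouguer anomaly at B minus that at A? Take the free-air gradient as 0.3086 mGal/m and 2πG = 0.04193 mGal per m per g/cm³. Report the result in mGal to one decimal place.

Δg_SB(A) = 982724.97 − 982938.69 + 0.3086×1440.5 − 0.04193×2.55×1440.5 = 76.80 mGal
Δg_SB(B) = 982632.48 − 982938.69 + 0.3086×1316.5 − 0.04193×2.55×1316.5 = -40.70 mGal
Difference = -40.70 − (76.80) = -117.50 mGal

-117.5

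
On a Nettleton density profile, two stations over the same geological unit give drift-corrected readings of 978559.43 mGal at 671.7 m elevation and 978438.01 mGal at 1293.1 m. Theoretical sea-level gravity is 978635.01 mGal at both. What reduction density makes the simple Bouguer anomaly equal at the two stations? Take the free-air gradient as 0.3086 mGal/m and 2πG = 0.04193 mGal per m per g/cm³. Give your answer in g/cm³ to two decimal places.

2.70

Δg_obs = 978438.01 − 978559.43 = -121.42 mGal over Δh = 1293.1 − 671.7 = 621.4 m
Equal Bouguer anomalies ⇒ Δg_obs + (0.3086 − 0.04193ρ)·Δh = 0
0.3086 − 0.04193ρ = −Δg_obs/Δh = 0.19540
ρ = (0.3086 − 0.19540) / 0.04193 = 2.70 g/cm³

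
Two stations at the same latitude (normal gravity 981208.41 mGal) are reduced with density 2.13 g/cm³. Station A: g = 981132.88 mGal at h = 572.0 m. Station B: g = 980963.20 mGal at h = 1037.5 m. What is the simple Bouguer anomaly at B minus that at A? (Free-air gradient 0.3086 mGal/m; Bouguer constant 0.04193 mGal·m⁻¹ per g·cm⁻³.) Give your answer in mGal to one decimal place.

-67.6

Δg_SB(A) = 981132.88 − 981208.41 + 0.3086×572.0 − 0.04193×2.13×572.0 = 49.90 mGal
Δg_SB(B) = 980963.20 − 981208.41 + 0.3086×1037.5 − 0.04193×2.13×1037.5 = -17.70 mGal
Difference = -17.70 − (49.90) = -67.60 mGal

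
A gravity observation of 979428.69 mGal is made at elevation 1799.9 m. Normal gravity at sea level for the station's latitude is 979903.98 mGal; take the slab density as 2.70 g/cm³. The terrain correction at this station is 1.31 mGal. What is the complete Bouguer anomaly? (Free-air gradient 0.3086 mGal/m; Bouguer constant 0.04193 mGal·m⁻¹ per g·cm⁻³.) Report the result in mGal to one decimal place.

-122.3

Free-air correction = 0.3086 × 1799.9 = 555.45 mGal
Free-air anomaly = 979428.69 − 979903.98 + (555.45) = 80.16 mGal
Bouguer slab correction = 0.04193 × 2.70 × 1799.9 = 203.77 mGal
Simple Bouguer anomaly = 80.16 − (203.77) = -123.61 mGal
Complete Bouguer anomaly = -123.61 + 1.31 = -122.30 mGal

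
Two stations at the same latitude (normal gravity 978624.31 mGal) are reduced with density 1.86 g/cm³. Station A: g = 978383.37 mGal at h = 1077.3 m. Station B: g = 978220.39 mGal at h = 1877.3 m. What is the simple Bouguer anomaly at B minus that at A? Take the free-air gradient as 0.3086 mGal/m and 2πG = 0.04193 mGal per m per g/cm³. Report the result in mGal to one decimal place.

Δg_SB(A) = 978383.37 − 978624.31 + 0.3086×1077.3 − 0.04193×1.86×1077.3 = 7.50 mGal
Δg_SB(B) = 978220.39 − 978624.31 + 0.3086×1877.3 − 0.04193×1.86×1877.3 = 29.00 mGal
Difference = 29.00 − (7.50) = 21.50 mGal

21.5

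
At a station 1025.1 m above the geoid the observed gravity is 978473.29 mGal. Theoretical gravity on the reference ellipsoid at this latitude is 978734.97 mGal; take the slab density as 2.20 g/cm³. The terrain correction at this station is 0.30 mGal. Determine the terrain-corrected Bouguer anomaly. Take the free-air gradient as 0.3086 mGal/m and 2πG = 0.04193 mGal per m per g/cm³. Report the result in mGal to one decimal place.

-39.6

Free-air correction = 0.3086 × 1025.1 = 316.35 mGal
Free-air anomaly = 978473.29 − 978734.97 + (316.35) = 54.67 mGal
Bouguer slab correction = 0.04193 × 2.20 × 1025.1 = 94.56 mGal
Simple Bouguer anomaly = 54.67 − (94.56) = -39.89 mGal
Complete Bouguer anomaly = -39.89 + 0.30 = -39.59 mGal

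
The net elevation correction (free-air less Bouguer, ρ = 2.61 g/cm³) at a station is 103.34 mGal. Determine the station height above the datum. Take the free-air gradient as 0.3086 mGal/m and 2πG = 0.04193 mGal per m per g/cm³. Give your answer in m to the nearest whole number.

Combined gradient = 0.3086 − 0.04193 × 2.61 = 0.1991627 mGal/m
h = 103.34 / 0.1991627 = 518.87 m

519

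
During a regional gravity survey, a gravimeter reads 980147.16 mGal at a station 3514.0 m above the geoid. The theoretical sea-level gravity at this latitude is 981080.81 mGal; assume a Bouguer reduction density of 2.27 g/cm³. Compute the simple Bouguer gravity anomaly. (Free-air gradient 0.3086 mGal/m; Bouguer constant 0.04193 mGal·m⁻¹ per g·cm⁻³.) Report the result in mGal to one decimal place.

-183.7

Free-air correction = 0.3086 × 3514.0 = 1084.42 mGal
Free-air anomaly = 980147.16 − 981080.81 + (1084.42) = 150.77 mGal
Bouguer slab correction = 0.04193 × 2.27 × 3514.0 = 334.47 mGal
Simple Bouguer anomaly = 150.77 − (334.47) = -183.70 mGal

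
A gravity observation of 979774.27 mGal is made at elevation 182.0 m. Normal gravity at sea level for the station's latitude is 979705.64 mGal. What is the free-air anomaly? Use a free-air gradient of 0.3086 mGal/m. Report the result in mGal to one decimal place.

124.8

Free-air correction = 0.3086 × 182.0 = 56.17 mGal
Free-air anomaly = 979774.27 − 979705.64 + (56.17) = 124.80 mGal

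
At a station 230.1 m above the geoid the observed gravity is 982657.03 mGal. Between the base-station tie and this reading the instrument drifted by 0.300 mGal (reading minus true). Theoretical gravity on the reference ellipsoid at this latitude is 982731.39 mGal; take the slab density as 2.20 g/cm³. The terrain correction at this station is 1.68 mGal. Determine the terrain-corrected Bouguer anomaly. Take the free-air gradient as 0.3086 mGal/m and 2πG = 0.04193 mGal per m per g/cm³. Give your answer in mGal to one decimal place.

Drift-corrected reading = 982657.03 − (0.300) = 982656.730 mGal
Free-air correction = 0.3086 × 230.1 = 71.01 mGal
Free-air anomaly = 982656.730 − 982731.39 + (71.01) = -3.650 mGal
Bouguer slab correction = 0.04193 × 2.20 × 230.1 = 21.23 mGal
Simple Bouguer anomaly = -3.650 − (21.23) = -24.880 mGal
Complete Bouguer anomaly = -24.880 + 1.68 = -23.200 mGal

-23.2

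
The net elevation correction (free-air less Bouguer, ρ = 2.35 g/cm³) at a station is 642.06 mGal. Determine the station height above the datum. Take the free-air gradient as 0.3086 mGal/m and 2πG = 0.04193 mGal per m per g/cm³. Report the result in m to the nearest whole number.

3056

Combined gradient = 0.3086 − 0.04193 × 2.35 = 0.2100645 mGal/m
h = 642.06 / 0.2100645 = 3056.49 m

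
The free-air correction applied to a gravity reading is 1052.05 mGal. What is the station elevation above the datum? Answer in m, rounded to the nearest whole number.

h = 1052.05 / 0.3086 = 3409.11 m

3409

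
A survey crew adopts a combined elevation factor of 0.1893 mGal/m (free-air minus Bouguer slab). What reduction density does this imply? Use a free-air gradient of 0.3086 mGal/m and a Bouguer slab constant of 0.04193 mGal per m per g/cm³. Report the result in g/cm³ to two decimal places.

0.1893 = 0.3086 − 0.04193 × ρ
ρ = (0.3086 − 0.1893) / 0.04193 = 2.85 g/cm³

2.85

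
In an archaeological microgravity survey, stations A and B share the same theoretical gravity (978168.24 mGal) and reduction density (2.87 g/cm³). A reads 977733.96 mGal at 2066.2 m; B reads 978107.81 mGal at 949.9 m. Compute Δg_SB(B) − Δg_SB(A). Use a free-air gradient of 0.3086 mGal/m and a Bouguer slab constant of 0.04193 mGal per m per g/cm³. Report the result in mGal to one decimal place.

Δg_SB(A) = 977733.96 − 978168.24 + 0.3086×2066.2 − 0.04193×2.87×2066.2 = -45.30 mGal
Δg_SB(B) = 978107.81 − 978168.24 + 0.3086×949.9 − 0.04193×2.87×949.9 = 118.40 mGal
Difference = 118.40 − (-45.30) = 163.70 mGal

163.7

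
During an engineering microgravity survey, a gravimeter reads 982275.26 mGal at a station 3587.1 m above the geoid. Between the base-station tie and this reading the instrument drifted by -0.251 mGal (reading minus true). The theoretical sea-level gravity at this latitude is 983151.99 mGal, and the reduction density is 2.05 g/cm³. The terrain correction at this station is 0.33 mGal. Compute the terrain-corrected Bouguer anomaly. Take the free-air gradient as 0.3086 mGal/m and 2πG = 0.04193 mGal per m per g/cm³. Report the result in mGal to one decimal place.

-77.5

Drift-corrected reading = 982275.26 − (-0.251) = 982275.511 mGal
Free-air correction = 0.3086 × 3587.1 = 1106.98 mGal
Free-air anomaly = 982275.511 − 983151.99 + (1106.98) = 230.501 mGal
Bouguer slab correction = 0.04193 × 2.05 × 3587.1 = 308.33 mGal
Simple Bouguer anomaly = 230.501 − (308.33) = -77.829 mGal
Complete Bouguer anomaly = -77.829 + 0.33 = -77.499 mGal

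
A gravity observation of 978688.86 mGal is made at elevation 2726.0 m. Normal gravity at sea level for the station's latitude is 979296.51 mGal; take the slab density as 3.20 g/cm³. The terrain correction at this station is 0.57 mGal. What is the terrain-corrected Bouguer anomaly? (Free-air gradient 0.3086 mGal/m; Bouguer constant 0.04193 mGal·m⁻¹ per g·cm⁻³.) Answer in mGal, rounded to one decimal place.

Free-air correction = 0.3086 × 2726.0 = 841.24 mGal
Free-air anomaly = 978688.86 − 979296.51 + (841.24) = 233.59 mGal
Bouguer slab correction = 0.04193 × 3.20 × 2726.0 = 365.76 mGal
Simple Bouguer anomaly = 233.59 − (365.76) = -132.17 mGal
Complete Bouguer anomaly = -132.17 + 0.57 = -131.60 mGal

-131.6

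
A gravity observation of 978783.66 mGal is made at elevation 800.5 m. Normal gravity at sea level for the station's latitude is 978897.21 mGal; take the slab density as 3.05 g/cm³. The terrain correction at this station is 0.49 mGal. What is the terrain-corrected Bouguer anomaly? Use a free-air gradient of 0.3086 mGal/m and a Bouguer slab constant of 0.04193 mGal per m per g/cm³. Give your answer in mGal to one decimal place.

Free-air correction = 0.3086 × 800.5 = 247.03 mGal
Free-air anomaly = 978783.66 − 978897.21 + (247.03) = 133.48 mGal
Bouguer slab correction = 0.04193 × 3.05 × 800.5 = 102.37 mGal
Simple Bouguer anomaly = 133.48 − (102.37) = 31.11 mGal
Complete Bouguer anomaly = 31.11 + 0.49 = 31.60 mGal

31.6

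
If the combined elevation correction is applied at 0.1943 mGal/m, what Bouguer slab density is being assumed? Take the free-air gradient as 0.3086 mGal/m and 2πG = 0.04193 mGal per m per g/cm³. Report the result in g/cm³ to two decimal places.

2.73

0.1943 = 0.3086 − 0.04193 × ρ
ρ = (0.3086 − 0.1943) / 0.04193 = 2.73 g/cm³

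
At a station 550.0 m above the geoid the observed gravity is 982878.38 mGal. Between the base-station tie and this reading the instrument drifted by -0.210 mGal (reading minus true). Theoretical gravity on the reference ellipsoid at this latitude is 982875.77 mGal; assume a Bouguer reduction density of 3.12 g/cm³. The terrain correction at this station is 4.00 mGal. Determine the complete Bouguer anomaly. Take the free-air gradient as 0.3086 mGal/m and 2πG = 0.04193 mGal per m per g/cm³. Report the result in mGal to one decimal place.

104.6

Drift-corrected reading = 982878.38 − (-0.210) = 982878.590 mGal
Free-air correction = 0.3086 × 550.0 = 169.73 mGal
Free-air anomaly = 982878.590 − 982875.77 + (169.73) = 172.550 mGal
Bouguer slab correction = 0.04193 × 3.12 × 550.0 = 71.95 mGal
Simple Bouguer anomaly = 172.550 − (71.95) = 100.600 mGal
Complete Bouguer anomaly = 100.600 + 4.00 = 104.600 mGal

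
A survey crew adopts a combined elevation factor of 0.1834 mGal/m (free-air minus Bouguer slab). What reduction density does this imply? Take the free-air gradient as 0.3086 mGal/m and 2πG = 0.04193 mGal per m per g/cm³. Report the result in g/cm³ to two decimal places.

2.99

0.1834 = 0.3086 − 0.04193 × ρ
ρ = (0.3086 − 0.1834) / 0.04193 = 2.99 g/cm³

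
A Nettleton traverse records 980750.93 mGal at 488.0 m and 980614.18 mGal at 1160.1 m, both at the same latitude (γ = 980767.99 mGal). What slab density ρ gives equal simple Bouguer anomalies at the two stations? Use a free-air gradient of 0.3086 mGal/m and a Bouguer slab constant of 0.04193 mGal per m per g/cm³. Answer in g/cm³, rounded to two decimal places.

2.51

Δg_obs = 980614.18 − 980750.93 = -136.75 mGal over Δh = 1160.1 − 488.0 = 672.1 m
Equal Bouguer anomalies ⇒ Δg_obs + (0.3086 − 0.04193ρ)·Δh = 0
0.3086 − 0.04193ρ = −Δg_obs/Δh = 0.20347
ρ = (0.3086 − 0.20347) / 0.04193 = 2.51 g/cm³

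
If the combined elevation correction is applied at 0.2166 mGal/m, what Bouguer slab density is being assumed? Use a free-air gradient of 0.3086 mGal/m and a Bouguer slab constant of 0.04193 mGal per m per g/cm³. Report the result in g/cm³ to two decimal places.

0.2166 = 0.3086 − 0.04193 × ρ
ρ = (0.3086 − 0.2166) / 0.04193 = 2.19 g/cm³

2.19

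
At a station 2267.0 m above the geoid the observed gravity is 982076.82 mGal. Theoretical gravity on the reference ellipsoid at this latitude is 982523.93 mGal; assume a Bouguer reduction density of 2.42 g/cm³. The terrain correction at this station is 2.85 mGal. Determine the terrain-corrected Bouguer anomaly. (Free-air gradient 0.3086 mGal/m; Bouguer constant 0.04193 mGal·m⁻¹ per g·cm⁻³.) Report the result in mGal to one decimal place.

Free-air correction = 0.3086 × 2267.0 = 699.60 mGal
Free-air anomaly = 982076.82 − 982523.93 + (699.60) = 252.49 mGal
Bouguer slab correction = 0.04193 × 2.42 × 2267.0 = 230.03 mGal
Simple Bouguer anomaly = 252.49 − (230.03) = 22.46 mGal
Complete Bouguer anomaly = 22.46 + 2.85 = 25.31 mGal

25.3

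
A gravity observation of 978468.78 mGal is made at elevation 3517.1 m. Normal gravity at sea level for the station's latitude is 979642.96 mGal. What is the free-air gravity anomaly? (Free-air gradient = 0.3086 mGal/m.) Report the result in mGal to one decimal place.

-88.8

Free-air correction = 0.3086 × 3517.1 = 1085.38 mGal
Free-air anomaly = 978468.78 − 979642.96 + (1085.38) = -88.80 mGal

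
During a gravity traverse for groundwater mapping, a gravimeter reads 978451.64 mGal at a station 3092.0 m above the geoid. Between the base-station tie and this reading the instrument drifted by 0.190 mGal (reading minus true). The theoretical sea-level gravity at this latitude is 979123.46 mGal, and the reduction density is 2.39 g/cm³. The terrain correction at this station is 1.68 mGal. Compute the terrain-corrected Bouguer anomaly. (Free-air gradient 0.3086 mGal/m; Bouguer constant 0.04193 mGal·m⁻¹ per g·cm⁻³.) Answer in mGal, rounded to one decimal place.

-26.0

Drift-corrected reading = 978451.64 − (0.190) = 978451.450 mGal
Free-air correction = 0.3086 × 3092.0 = 954.19 mGal
Free-air anomaly = 978451.450 − 979123.46 + (954.19) = 282.180 mGal
Bouguer slab correction = 0.04193 × 2.39 × 3092.0 = 309.86 mGal
Simple Bouguer anomaly = 282.180 − (309.86) = -27.680 mGal
Complete Bouguer anomaly = -27.680 + 1.68 = -26.000 mGal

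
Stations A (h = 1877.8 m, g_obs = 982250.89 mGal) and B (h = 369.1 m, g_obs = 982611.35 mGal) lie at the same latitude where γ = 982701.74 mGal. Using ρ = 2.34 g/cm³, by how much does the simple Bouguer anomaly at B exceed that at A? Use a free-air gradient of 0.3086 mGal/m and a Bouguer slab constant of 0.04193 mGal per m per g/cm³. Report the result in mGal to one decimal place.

Δg_SB(A) = 982250.89 − 982701.74 + 0.3086×1877.8 − 0.04193×2.34×1877.8 = -55.60 mGal
Δg_SB(B) = 982611.35 − 982701.74 + 0.3086×369.1 − 0.04193×2.34×369.1 = -12.70 mGal
Difference = -12.70 − (-55.60) = 42.90 mGal

42.9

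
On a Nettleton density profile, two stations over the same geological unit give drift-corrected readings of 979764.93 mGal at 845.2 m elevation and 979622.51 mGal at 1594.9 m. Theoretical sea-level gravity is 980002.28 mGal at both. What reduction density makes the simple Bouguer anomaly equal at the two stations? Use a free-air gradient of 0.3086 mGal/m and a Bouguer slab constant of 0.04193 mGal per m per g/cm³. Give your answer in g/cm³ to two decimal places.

2.83

Δg_obs = 979622.51 − 979764.93 = -142.42 mGal over Δh = 1594.9 − 845.2 = 749.7 m
Equal Bouguer anomalies ⇒ Δg_obs + (0.3086 − 0.04193ρ)·Δh = 0
0.3086 − 0.04193ρ = −Δg_obs/Δh = 0.18997
ρ = (0.3086 − 0.18997) / 0.04193 = 2.83 g/cm³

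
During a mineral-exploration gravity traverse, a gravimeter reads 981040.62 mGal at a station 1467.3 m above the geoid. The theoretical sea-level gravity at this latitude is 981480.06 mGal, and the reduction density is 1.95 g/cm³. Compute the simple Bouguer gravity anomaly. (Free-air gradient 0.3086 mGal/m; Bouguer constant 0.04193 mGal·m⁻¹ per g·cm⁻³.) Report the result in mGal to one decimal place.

Free-air correction = 0.3086 × 1467.3 = 452.81 mGal
Free-air anomaly = 981040.62 − 981480.06 + (452.81) = 13.37 mGal
Bouguer slab correction = 0.04193 × 1.95 × 1467.3 = 119.97 mGal
Simple Bouguer anomaly = 13.37 − (119.97) = -106.60 mGal

-106.6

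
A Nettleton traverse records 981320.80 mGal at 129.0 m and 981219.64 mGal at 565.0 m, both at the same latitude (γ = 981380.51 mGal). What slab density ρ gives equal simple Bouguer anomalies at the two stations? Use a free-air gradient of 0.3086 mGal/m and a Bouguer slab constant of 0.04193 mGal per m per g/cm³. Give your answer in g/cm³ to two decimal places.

Δg_obs = 981219.64 − 981320.80 = -101.16 mGal over Δh = 565.0 − 129.0 = 436.0 m
Equal Bouguer anomalies ⇒ Δg_obs + (0.3086 − 0.04193ρ)·Δh = 0
0.3086 − 0.04193ρ = −Δg_obs/Δh = 0.23202
ρ = (0.3086 − 0.23202) / 0.04193 = 1.83 g/cm³

1.83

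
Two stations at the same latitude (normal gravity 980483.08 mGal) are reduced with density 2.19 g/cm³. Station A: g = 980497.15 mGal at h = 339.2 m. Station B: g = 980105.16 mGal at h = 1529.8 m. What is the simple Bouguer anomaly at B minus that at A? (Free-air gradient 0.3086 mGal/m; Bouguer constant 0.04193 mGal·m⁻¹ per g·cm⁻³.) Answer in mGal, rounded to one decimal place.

-133.9

Δg_SB(A) = 980497.15 − 980483.08 + 0.3086×339.2 − 0.04193×2.19×339.2 = 87.60 mGal
Δg_SB(B) = 980105.16 − 980483.08 + 0.3086×1529.8 − 0.04193×2.19×1529.8 = -46.30 mGal
Difference = -46.30 − (87.60) = -133.90 mGal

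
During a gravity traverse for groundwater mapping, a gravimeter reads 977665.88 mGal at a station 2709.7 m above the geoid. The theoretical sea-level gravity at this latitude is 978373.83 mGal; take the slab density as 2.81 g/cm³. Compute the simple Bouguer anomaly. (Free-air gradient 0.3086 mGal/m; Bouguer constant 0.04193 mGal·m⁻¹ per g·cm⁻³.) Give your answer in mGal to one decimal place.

-191.0

Free-air correction = 0.3086 × 2709.7 = 836.21 mGal
Free-air anomaly = 977665.88 − 978373.83 + (836.21) = 128.26 mGal
Bouguer slab correction = 0.04193 × 2.81 × 2709.7 = 319.27 mGal
Simple Bouguer anomaly = 128.26 − (319.27) = -191.01 mGal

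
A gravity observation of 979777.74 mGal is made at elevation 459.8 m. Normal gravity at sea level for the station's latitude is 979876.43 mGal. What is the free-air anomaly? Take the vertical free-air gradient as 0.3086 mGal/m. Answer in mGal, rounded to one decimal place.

Free-air correction = 0.3086 × 459.8 = 141.89 mGal
Free-air anomaly = 979777.74 − 979876.43 + (141.89) = 43.20 mGal

43.2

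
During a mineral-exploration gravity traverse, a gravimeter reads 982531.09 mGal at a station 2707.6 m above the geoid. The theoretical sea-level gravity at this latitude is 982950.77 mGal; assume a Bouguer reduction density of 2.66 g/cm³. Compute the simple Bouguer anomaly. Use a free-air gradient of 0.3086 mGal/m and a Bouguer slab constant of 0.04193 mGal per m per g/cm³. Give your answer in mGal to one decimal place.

Free-air correction = 0.3086 × 2707.6 = 835.57 mGal
Free-air anomaly = 982531.09 − 982950.77 + (835.57) = 415.89 mGal
Bouguer slab correction = 0.04193 × 2.66 × 2707.6 = 301.99 mGal
Simple Bouguer anomaly = 415.89 − (301.99) = 113.90 mGal

113.9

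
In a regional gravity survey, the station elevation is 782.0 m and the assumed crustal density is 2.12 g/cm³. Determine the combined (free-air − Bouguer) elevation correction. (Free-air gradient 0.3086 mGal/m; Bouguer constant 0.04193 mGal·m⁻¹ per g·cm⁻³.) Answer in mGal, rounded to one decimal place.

Combined gradient = 0.3086 − 0.04193 × 2.12 = 0.2197084 mGal/m
Combined elevation correction = 0.2197084 × 782.0 = 171.8 mGal

171.8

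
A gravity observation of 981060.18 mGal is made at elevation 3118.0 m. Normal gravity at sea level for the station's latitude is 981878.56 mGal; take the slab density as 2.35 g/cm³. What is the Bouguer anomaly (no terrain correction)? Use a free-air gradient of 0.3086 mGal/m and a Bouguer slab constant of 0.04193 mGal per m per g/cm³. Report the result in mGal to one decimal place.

Free-air correction = 0.3086 × 3118.0 = 962.21 mGal
Free-air anomaly = 981060.18 − 981878.56 + (962.21) = 143.83 mGal
Bouguer slab correction = 0.04193 × 2.35 × 3118.0 = 307.23 mGal
Simple Bouguer anomaly = 143.83 − (307.23) = -163.40 mGal

-163.4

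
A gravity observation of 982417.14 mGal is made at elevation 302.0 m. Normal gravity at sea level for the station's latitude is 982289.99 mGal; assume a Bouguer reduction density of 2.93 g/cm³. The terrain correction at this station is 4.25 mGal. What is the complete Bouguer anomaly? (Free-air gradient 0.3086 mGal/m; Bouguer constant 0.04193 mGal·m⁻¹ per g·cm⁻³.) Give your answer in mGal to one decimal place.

187.5

Free-air correction = 0.3086 × 302.0 = 93.20 mGal
Free-air anomaly = 982417.14 − 982289.99 + (93.20) = 220.35 mGal
Bouguer slab correction = 0.04193 × 2.93 × 302.0 = 37.10 mGal
Simple Bouguer anomaly = 220.35 − (37.10) = 183.25 mGal
Complete Bouguer anomaly = 183.25 + 4.25 = 187.50 mGal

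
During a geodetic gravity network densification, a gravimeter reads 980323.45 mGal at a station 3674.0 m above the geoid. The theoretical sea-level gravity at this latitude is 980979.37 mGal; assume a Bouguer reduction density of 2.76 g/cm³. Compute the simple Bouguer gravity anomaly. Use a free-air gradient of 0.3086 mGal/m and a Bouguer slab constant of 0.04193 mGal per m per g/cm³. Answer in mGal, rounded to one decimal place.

Free-air correction = 0.3086 × 3674.0 = 1133.80 mGal
Free-air anomaly = 980323.45 − 980979.37 + (1133.80) = 477.88 mGal
Bouguer slab correction = 0.04193 × 2.76 × 3674.0 = 425.18 mGal
Simple Bouguer anomaly = 477.88 − (425.18) = 52.70 mGal

52.7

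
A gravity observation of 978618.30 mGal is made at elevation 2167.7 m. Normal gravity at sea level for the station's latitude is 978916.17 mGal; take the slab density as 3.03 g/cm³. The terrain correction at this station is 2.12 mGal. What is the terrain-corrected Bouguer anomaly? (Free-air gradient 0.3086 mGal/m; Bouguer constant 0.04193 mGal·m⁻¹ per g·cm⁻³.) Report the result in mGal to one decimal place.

97.8

Free-air correction = 0.3086 × 2167.7 = 668.95 mGal
Free-air anomaly = 978618.30 − 978916.17 + (668.95) = 371.08 mGal
Bouguer slab correction = 0.04193 × 3.03 × 2167.7 = 275.40 mGal
Simple Bouguer anomaly = 371.08 − (275.40) = 95.68 mGal
Complete Bouguer anomaly = 95.68 + 2.12 = 97.80 mGal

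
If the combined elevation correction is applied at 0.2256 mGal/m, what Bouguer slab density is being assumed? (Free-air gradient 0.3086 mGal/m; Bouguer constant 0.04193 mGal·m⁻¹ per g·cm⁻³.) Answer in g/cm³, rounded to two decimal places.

1.98

0.2256 = 0.3086 − 0.04193 × ρ
ρ = (0.3086 − 0.2256) / 0.04193 = 1.98 g/cm³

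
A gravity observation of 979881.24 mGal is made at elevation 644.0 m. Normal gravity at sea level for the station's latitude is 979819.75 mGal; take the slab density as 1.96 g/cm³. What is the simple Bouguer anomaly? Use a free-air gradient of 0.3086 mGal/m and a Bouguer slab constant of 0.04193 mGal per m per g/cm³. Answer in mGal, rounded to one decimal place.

207.3

Free-air correction = 0.3086 × 644.0 = 198.74 mGal
Free-air anomaly = 979881.24 − 979819.75 + (198.74) = 260.23 mGal
Bouguer slab correction = 0.04193 × 1.96 × 644.0 = 52.93 mGal
Simple Bouguer anomaly = 260.23 − (52.93) = 207.30 mGal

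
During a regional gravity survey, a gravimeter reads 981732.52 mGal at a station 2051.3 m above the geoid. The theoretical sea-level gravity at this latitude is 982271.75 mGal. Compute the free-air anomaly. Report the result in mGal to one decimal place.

93.8

Free-air correction = 0.3086 × 2051.3 = 633.03 mGal
Free-air anomaly = 981732.52 − 982271.75 + (633.03) = 93.80 mGal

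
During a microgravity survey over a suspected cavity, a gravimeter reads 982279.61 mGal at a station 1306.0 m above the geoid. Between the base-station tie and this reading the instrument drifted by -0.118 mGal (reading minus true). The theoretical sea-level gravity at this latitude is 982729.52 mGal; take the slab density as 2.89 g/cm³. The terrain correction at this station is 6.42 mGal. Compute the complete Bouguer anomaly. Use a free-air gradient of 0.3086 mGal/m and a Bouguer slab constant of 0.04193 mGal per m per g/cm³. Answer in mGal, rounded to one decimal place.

-198.6

Drift-corrected reading = 982279.61 − (-0.118) = 982279.728 mGal
Free-air correction = 0.3086 × 1306.0 = 403.03 mGal
Free-air anomaly = 982279.728 − 982729.52 + (403.03) = -46.762 mGal
Bouguer slab correction = 0.04193 × 2.89 × 1306.0 = 158.26 mGal
Simple Bouguer anomaly = -46.762 − (158.26) = -205.022 mGal
Complete Bouguer anomaly = -205.022 + 6.42 = -198.602 mGal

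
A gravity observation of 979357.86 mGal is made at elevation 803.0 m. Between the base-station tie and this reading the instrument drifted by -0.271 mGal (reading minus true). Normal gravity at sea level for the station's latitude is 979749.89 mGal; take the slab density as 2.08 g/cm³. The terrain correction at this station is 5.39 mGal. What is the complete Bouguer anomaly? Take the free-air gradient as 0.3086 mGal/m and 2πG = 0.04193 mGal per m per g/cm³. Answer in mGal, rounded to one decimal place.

-208.6

Drift-corrected reading = 979357.86 − (-0.271) = 979358.131 mGal
Free-air correction = 0.3086 × 803.0 = 247.81 mGal
Free-air anomaly = 979358.131 − 979749.89 + (247.81) = -143.949 mGal
Bouguer slab correction = 0.04193 × 2.08 × 803.0 = 70.03 mGal
Simple Bouguer anomaly = -143.949 − (70.03) = -213.979 mGal
Complete Bouguer anomaly = -213.979 + 5.39 = -208.589 mGal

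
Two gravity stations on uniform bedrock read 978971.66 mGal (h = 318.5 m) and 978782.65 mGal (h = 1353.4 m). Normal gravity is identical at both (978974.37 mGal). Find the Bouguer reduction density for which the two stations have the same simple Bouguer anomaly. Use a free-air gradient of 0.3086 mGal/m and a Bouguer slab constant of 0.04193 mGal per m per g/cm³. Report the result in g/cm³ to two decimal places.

3.00

Δg_obs = 978782.65 − 978971.66 = -189.01 mGal over Δh = 1353.4 − 318.5 = 1034.9 m
Equal Bouguer anomalies ⇒ Δg_obs + (0.3086 − 0.04193ρ)·Δh = 0
0.3086 − 0.04193ρ = −Δg_obs/Δh = 0.18264
ρ = (0.3086 − 0.18264) / 0.04193 = 3.00 g/cm³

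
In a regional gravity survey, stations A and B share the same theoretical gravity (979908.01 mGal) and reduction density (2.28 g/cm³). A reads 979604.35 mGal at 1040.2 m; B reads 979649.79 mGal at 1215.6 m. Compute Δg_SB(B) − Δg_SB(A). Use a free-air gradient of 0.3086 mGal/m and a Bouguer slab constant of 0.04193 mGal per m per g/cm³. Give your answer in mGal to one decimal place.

82.8

Δg_SB(A) = 979604.35 − 979908.01 + 0.3086×1040.2 − 0.04193×2.28×1040.2 = -82.10 mGal
Δg_SB(B) = 979649.79 − 979908.01 + 0.3086×1215.6 − 0.04193×2.28×1215.6 = 0.70 mGal
Difference = 0.70 − (-82.10) = 82.80 mGal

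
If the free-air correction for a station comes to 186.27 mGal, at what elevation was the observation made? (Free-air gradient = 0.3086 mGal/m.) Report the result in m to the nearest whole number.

h = 186.27 / 0.3086 = 603.60 m

604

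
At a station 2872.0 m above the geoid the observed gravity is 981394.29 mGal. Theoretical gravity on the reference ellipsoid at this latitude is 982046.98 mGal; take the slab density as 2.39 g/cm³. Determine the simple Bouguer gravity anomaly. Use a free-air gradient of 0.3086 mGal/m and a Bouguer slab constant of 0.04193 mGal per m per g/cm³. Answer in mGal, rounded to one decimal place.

Free-air correction = 0.3086 × 2872.0 = 886.30 mGal
Free-air anomaly = 981394.29 − 982046.98 + (886.30) = 233.61 mGal
Bouguer slab correction = 0.04193 × 2.39 × 2872.0 = 287.81 mGal
Simple Bouguer anomaly = 233.61 − (287.81) = -54.20 mGal

-54.2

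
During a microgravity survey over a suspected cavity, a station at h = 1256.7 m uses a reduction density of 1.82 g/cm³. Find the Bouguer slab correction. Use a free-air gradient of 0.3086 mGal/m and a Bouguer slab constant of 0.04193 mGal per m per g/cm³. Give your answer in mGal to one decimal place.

Bouguer slab correction = 0.04193 × 1.82 × 1256.7 = 95.9 mGal

95.9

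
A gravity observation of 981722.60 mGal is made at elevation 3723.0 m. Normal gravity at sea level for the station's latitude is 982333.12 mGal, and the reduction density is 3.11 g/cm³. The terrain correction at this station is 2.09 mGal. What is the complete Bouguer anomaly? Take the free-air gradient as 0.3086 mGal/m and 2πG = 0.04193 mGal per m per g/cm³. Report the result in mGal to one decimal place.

55.0

Free-air correction = 0.3086 × 3723.0 = 1148.92 mGal
Free-air anomaly = 981722.60 − 982333.12 + (1148.92) = 538.40 mGal
Bouguer slab correction = 0.04193 × 3.11 × 3723.0 = 485.49 mGal
Simple Bouguer anomaly = 538.40 − (485.49) = 52.91 mGal
Complete Bouguer anomaly = 52.91 + 2.09 = 55.00 mGal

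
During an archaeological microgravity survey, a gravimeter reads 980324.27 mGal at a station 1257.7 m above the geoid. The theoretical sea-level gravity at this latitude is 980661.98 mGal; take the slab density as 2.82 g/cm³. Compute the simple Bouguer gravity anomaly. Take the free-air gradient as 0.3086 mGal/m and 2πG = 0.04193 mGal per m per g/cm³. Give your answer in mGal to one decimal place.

Free-air correction = 0.3086 × 1257.7 = 388.13 mGal
Free-air anomaly = 980324.27 − 980661.98 + (388.13) = 50.42 mGal
Bouguer slab correction = 0.04193 × 2.82 × 1257.7 = 148.71 mGal
Simple Bouguer anomaly = 50.42 − (148.71) = -98.29 mGal

-98.3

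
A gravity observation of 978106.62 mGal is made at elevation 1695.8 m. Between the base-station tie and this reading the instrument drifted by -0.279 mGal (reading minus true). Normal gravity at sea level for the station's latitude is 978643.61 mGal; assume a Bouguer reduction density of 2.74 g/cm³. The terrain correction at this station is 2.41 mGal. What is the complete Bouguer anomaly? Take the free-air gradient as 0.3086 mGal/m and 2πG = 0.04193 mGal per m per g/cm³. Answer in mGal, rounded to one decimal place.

Drift-corrected reading = 978106.62 − (-0.279) = 978106.899 mGal
Free-air correction = 0.3086 × 1695.8 = 523.32 mGal
Free-air anomaly = 978106.899 − 978643.61 + (523.32) = -13.391 mGal
Bouguer slab correction = 0.04193 × 2.74 × 1695.8 = 194.83 mGal
Simple Bouguer anomaly = -13.391 − (194.83) = -208.221 mGal
Complete Bouguer anomaly = -208.221 + 2.41 = -205.811 mGal

-205.8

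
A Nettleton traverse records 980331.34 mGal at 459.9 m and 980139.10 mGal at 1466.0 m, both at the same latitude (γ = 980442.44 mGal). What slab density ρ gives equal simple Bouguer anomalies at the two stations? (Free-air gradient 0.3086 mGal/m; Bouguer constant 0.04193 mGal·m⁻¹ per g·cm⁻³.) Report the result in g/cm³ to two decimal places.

2.80

Δg_obs = 980139.10 − 980331.34 = -192.24 mGal over Δh = 1466.0 − 459.9 = 1006.1 m
Equal Bouguer anomalies ⇒ Δg_obs + (0.3086 − 0.04193ρ)·Δh = 0
0.3086 − 0.04193ρ = −Δg_obs/Δh = 0.19107
ρ = (0.3086 − 0.19107) / 0.04193 = 2.80 g/cm³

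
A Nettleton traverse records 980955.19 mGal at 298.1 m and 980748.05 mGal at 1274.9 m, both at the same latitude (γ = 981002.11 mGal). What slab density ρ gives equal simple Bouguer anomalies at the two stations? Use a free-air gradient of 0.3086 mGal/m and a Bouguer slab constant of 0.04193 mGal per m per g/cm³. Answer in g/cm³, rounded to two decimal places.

Δg_obs = 980748.05 − 980955.19 = -207.14 mGal over Δh = 1274.9 − 298.1 = 976.8 m
Equal Bouguer anomalies ⇒ Δg_obs + (0.3086 − 0.04193ρ)·Δh = 0
0.3086 − 0.04193ρ = −Δg_obs/Δh = 0.21206
ρ = (0.3086 − 0.21206) / 0.04193 = 2.30 g/cm³

2.30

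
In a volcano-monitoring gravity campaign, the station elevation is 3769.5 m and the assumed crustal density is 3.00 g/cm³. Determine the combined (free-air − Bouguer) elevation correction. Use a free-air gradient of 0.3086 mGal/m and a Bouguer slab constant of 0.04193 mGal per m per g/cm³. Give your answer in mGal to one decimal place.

689.1

Combined gradient = 0.3086 − 0.04193 × 3.00 = 0.1828100 mGal/m
Combined elevation correction = 0.1828100 × 3769.5 = 689.1 mGal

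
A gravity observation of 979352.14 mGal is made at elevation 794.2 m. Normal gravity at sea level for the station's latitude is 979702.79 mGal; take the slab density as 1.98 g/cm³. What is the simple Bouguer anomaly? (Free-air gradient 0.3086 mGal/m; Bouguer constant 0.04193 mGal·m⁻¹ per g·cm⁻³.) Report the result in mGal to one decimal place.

Free-air correction = 0.3086 × 794.2 = 245.09 mGal
Free-air anomaly = 979352.14 − 979702.79 + (245.09) = -105.56 mGal
Bouguer slab correction = 0.04193 × 1.98 × 794.2 = 65.94 mGal
Simple Bouguer anomaly = -105.56 − (65.94) = -171.50 mGal

-171.5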